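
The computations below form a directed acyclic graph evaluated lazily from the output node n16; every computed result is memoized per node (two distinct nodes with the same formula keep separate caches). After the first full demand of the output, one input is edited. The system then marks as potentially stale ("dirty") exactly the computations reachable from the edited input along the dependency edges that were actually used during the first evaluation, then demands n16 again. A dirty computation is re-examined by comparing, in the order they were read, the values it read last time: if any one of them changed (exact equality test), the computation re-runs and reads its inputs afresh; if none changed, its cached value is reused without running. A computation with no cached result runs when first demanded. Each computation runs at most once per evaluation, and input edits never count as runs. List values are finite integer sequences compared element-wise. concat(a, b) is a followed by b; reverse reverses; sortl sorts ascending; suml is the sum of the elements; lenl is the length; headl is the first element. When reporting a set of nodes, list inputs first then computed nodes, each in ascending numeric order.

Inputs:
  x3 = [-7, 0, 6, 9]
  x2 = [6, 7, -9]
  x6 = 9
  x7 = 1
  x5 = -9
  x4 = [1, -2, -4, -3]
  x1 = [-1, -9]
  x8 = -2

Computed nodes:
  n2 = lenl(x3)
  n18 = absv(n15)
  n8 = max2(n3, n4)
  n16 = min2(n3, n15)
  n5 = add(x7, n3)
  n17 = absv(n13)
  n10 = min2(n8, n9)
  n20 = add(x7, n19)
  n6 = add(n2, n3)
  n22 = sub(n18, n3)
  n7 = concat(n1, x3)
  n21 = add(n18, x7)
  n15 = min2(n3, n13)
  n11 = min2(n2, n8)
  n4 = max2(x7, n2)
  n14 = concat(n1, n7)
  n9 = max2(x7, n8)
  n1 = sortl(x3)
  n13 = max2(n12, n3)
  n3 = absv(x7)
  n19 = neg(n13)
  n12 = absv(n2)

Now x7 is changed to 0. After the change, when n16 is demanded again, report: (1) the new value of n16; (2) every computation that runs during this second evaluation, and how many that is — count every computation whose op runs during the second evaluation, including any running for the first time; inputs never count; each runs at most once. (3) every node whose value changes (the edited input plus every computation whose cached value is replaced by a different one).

Demanding n16 again yields 0.
4 computations run: n3, n13, n15, n16.
The nodes whose values change: x7, n3, n15, n16.

First demand of the output computes:
  n2 = lenl([-7, 0, 6, 9]) = 4
  n3 = absv(1) = 1
  n12 = absv(4) = 4
  n13 = max2(4, 1) = 4
  n15 = min2(1, 4) = 1
  n16 = min2(1, 1) = 1

After the edit, cleaning proceeds:
  n3: a read changed (x7 1->0) — executes, giving 0.
  n13: a read changed (n3 1->0) — executes, giving 4 — identical to its old value.
  n15: a read changed (n3 1->0) — executes, giving 0.
  n16: a read changed (n3 1->0; n15 1->0) — executes, giving 0.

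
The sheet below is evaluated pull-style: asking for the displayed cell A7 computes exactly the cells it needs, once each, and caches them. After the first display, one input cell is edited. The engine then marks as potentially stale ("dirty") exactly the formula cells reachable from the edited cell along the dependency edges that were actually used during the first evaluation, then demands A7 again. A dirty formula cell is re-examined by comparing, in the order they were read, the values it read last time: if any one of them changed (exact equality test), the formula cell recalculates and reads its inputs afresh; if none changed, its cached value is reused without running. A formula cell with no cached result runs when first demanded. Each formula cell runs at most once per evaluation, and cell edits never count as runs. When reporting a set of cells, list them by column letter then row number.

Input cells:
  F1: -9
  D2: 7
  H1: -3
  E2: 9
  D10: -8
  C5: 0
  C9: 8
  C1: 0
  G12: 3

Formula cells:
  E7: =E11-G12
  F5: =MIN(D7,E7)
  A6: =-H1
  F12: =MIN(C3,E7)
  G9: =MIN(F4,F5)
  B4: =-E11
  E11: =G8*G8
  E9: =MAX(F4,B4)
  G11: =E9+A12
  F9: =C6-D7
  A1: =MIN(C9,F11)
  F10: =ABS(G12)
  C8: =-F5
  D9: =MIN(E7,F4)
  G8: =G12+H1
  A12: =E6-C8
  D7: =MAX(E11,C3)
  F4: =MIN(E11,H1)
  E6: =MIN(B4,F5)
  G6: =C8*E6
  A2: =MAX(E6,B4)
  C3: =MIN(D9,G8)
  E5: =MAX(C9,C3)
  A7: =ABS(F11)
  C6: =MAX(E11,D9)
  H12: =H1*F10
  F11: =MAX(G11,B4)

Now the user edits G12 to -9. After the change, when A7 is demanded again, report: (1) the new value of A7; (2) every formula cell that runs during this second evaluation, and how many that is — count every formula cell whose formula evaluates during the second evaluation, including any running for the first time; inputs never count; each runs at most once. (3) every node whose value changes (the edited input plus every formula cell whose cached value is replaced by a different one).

First demand of the output computes:
  G8 = 3 + -3 = 0
  E11 = 0 * 0 = 0
  B4 = -(0) = 0
  E7 = 0 - 3 = -3
  F4 = MIN(0, -3) = -3
  D9 = MIN(-3, -3) = -3
  C3 = MIN(-3, 0) = -3
  D7 = MAX(0, -3) = 0
  E9 = MAX(-3, 0) = 0
  F5 = MIN(0, -3) = -3
  C8 = -(-3) = 3
  E6 = MIN(0, -3) = -3
  A12 = -3 - 3 = -6
  G11 = 0 + -6 = -6
  F11 = MAX(-6, 0) = 0
  A7 = ABS(0) = 0

After the edit, cleaning proceeds:
  G8: a read changed (G12 3->-9) — executes, giving -12.
  E11: a read changed (G8 0->-12; G8 0->-12) — executes, giving 144.
  B4: a read changed (E11 0->144) — executes, giving -144.
  E7: a read changed (E11 0->144; G12 3->-9) — executes, giving 153.
  F4: a read changed (E11 0->144) — executes, giving -3 — identical to its old value.
  D9: a read changed (E7 -3->153) — executes, giving -3 — identical to its old value.
  C3: a read changed (G8 0->-12) — executes, giving -12.
  D7: a read changed (E11 0->144; C3 -3->-12) — executes, giving 144.
  E9: a read changed (B4 0->-144) — executes, giving -3.
  F5: a read changed (D7 0->144; E7 -3->153) — executes, giving 144.
  C8: a read changed (F5 -3->144) — executes, giving -144.
  E6: a read changed (B4 0->-144; F5 -3->144) — executes, giving -144.
  A12: a read changed (E6 -3->-144; C8 3->-144) — executes, giving 0.
  G11: a read changed (E9 0->-3; A12 -6->0) — executes, giving -3.
  F11: a read changed (G11 -6->-3; B4 0->-144) — executes, giving -3.
  A7: a read changed (F11 0->-3) — executes, giving 3.

Demanding A7 again yields 3.
16 formula cells run: A7, A12, B4, C3, C8, D7, D9, E6, E7, E9, E11, F4, F5, F11, G8, G11.
The nodes whose values change: A7, A12, B4, C3, C8, D7, E6, E7, E9, E11, F5, F11, G8, G11, G12.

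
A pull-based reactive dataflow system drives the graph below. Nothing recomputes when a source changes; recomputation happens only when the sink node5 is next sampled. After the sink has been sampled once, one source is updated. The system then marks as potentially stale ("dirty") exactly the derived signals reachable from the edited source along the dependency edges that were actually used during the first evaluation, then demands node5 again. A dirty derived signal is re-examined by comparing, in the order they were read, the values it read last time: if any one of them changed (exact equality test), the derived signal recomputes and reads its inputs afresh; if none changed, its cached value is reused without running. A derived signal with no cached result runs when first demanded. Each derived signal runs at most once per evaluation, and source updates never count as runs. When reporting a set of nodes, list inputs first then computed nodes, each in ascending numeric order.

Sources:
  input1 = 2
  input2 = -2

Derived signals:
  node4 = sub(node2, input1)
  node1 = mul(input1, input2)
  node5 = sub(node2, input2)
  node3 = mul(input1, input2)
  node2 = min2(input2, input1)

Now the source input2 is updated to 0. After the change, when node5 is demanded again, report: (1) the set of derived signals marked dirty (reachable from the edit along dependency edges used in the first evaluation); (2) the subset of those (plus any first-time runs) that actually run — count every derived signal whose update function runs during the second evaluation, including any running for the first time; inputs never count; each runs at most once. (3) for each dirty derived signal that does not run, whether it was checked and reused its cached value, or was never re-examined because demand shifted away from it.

Marked dirty: node2, node5.
Derived signals that run: node2, node5 — 2 in total.
Every dirty derived signal ran.

First evaluation (everything demanded from the output):
  node2 = min2(-2, 2) = -2
  node5 = sub(-2, -2) = 0

Propagation after the edit:
  node2: runs — input2 -2->0; result 0.
  node5: runs — node2 -2->0; input2 -2->0; result 0 (same value as before).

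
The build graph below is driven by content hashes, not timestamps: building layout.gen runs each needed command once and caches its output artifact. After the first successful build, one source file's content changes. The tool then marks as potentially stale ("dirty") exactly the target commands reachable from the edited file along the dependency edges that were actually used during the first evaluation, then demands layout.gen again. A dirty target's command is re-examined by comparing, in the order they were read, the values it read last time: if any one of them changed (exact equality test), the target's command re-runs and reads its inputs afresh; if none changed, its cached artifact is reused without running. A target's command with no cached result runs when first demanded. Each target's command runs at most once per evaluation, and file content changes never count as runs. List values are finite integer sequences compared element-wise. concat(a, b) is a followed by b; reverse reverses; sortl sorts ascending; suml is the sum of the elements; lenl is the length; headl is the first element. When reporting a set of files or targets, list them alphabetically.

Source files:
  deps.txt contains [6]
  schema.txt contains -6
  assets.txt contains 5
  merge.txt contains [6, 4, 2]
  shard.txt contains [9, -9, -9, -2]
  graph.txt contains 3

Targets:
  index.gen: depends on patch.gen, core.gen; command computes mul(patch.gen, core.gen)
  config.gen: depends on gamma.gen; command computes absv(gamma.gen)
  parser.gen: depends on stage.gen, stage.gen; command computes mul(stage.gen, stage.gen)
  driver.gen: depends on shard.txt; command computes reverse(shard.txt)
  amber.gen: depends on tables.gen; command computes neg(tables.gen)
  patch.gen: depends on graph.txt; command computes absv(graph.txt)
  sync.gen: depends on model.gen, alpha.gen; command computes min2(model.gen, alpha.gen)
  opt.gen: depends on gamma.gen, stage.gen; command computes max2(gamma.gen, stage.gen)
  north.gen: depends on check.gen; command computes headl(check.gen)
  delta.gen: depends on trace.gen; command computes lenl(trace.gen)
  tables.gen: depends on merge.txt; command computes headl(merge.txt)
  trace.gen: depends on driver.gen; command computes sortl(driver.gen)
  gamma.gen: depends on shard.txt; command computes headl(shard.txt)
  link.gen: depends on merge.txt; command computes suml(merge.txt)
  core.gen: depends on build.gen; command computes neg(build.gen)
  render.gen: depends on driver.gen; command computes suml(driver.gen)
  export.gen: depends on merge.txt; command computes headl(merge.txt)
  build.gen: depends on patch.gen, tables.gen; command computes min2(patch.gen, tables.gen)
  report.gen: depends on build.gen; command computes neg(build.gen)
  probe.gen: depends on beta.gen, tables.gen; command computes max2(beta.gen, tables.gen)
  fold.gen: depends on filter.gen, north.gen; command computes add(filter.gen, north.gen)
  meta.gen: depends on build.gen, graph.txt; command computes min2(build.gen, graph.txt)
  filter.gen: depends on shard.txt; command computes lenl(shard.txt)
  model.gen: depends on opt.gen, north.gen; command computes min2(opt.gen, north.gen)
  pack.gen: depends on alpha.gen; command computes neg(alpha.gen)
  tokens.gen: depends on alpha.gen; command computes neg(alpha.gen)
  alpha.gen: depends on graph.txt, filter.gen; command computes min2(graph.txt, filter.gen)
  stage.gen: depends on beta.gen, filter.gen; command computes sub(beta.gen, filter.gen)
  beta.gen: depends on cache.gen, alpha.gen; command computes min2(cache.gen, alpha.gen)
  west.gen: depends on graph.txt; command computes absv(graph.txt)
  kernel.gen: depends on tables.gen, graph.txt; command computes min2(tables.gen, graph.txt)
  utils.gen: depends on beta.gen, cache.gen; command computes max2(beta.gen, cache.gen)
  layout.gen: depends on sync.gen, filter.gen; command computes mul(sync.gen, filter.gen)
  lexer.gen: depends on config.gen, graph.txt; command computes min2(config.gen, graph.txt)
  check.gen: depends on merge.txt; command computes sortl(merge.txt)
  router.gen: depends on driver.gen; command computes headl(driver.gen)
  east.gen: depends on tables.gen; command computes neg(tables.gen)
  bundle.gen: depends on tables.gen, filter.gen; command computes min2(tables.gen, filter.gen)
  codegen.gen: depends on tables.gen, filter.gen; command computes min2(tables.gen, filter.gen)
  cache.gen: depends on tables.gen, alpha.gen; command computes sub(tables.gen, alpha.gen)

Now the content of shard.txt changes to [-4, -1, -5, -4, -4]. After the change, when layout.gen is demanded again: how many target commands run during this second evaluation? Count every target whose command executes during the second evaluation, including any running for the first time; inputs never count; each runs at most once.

Run set: alpha.gen, filter.gen, gamma.gen, layout.gen, model.gen, opt.gen, stage.gen, sync.gen (8 run).
The important point: at cache.gen every value read last time is unchanged, so the dirty flag clears without a run.

Initial pass — values computed on the first demand:
  check.gen = sortl([6, 4, 2]) = [2, 4, 6]
  filter.gen = lenl([9, -9, -9, -2]) = 4
  alpha.gen = min2(3, 4) = 3
  gamma.gen = headl([9, -9, -9, -2]) = 9
  north.gen = headl([2, 4, 6]) = 2
  tables.gen = headl([6, 4, 2]) = 6
  cache.gen = sub(6, 3) = 3
  beta.gen = min2(3, 3) = 3
  stage.gen = sub(3, 4) = -1
  opt.gen = max2(9, -1) = 9
  model.gen = min2(9, 2) = 2
  sync.gen = min2(2, 3) = 2
  layout.gen = mul(2, 4) = 8

Second demand — change propagation:
  filter.gen: re-runs because shard.txt [9, -9, -9, -2]->[-4, -1, -5, -4, -4]; new result 5.
  alpha.gen: re-runs because filter.gen 4->5; new result 3 (unchanged).
  cache.gen: re-examined; everything it read last time is the same (tables.gen unchanged, alpha.gen unchanged) — cache 3 kept, no run.
  beta.gen: re-examined; everything it read last time is the same (cache.gen unchanged, alpha.gen unchanged) — cache 3 kept, no run.
  gamma.gen: re-runs because shard.txt [9, -9, -9, -2]->[-4, -1, -5, -4, -4]; new result -4.
  stage.gen: re-runs because filter.gen 4->5; new result -2.
  opt.gen: re-runs because gamma.gen 9->-4; stage.gen -1->-2; new result -2.
  model.gen: re-runs because opt.gen 9->-2; new result -2.
  sync.gen: re-runs because model.gen 2->-2; new result -2.
  layout.gen: re-runs because sync.gen 2->-2; filter.gen 4->5; new result -10.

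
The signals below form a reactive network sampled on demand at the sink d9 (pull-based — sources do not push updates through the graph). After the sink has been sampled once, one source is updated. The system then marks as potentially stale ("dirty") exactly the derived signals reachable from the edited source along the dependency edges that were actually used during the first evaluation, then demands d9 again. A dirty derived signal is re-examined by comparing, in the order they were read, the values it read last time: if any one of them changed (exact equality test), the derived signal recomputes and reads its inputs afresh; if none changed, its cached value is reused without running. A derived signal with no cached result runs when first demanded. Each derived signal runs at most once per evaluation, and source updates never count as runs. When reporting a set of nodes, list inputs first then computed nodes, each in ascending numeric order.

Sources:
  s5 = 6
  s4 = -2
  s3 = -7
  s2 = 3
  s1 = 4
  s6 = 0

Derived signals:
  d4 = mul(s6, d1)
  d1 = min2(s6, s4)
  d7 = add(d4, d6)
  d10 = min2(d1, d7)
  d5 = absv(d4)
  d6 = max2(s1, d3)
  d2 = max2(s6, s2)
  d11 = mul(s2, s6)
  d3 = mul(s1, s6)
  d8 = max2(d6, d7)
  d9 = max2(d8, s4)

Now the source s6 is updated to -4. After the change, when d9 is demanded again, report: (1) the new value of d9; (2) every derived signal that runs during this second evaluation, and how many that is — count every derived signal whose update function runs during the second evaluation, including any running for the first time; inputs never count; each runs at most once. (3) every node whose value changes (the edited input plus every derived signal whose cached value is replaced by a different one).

Initial pass — values computed on the first demand:
  d1 = min2(0, -2) = -2
  d3 = mul(4, 0) = 0
  d4 = mul(0, -2) = 0
  d6 = max2(4, 0) = 4
  d7 = add(0, 4) = 4
  d8 = max2(4, 4) = 4
  d9 = max2(4, -2) = 4

Second demand — change propagation:
  d1: re-runs because s6 0->-4; new result -4.
  d3: re-runs because s6 0->-4; new result -16.
  d4: re-runs because s6 0->-4; d1 -2->-4; new result 16.
  d6: re-runs because d3 0->-16; new result 4 (unchanged).
  d7: re-runs because d4 0->16; new result 20.
  d8: re-runs because d7 4->20; new result 20.
  d9: re-runs because d8 4->20; new result 20.

d9 now evaluates to 20.
Run set: d1, d3, d4, d6, d7, d8, d9 (7 run).
Changed values: s6, d1, d3, d4, d7, d8, d9.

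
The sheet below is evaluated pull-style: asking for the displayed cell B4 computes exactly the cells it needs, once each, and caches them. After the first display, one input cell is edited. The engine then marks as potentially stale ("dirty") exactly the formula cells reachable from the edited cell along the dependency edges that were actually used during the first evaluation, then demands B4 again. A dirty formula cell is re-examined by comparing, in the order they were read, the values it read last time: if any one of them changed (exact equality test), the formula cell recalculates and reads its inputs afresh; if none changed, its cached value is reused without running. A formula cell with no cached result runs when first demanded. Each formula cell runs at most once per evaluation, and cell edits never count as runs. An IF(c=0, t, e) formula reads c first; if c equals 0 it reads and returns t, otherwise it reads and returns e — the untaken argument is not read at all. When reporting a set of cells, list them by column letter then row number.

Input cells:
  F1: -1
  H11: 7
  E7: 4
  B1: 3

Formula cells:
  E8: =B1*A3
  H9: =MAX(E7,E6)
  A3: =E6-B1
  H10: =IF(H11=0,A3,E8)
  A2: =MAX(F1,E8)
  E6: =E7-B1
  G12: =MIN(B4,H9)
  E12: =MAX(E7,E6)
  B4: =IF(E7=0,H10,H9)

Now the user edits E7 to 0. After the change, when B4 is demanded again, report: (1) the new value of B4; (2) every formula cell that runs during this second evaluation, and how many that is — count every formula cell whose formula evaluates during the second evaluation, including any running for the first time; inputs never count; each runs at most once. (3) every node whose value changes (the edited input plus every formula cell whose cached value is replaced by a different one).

First demand of the output computes:
  E6 = 4 - 3 = 1
  H9 = MAX(4, 1) = 4
  B4 = IF(E7=0: E7=4 -> else branch H9) = 4

After the edit, cleaning proceeds:
  E6: a read changed (E7 4->0) — executes, giving -3.
  A3: had never run; runs now, result -6.
  E8: had never run; runs now, result -18.
  H9: stays stale; no demand reaches it after the flip.
  H10: had never run; runs now, result -18.
  B4: a read changed (E7 4->0) — executes, giving -18.

Note the branch switch — demand abandons H9, which is never re-examined.

Demanding B4 again yields -18.
5 formula cells run: A3, B4, E6, E8, H10.
The nodes whose values change: B4, E6, E7.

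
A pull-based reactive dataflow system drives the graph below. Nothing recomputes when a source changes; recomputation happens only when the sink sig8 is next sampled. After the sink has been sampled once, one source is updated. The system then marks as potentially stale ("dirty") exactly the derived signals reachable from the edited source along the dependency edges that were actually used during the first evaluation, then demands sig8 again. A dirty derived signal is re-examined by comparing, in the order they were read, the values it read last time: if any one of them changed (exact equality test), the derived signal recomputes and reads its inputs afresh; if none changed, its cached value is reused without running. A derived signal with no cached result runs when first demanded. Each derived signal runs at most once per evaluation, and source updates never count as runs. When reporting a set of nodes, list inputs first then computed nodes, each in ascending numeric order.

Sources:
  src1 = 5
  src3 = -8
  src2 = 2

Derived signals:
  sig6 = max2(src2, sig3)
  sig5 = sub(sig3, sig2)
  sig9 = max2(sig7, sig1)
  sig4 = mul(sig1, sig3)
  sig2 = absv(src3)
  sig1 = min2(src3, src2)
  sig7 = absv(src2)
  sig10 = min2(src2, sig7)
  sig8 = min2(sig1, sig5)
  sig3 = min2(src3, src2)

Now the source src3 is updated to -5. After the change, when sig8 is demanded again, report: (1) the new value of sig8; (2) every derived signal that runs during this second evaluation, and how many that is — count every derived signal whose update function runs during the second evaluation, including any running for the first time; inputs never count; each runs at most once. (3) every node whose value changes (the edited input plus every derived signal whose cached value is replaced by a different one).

New value of sig8: -10.
Derived signals that run: sig1, sig2, sig3, sig5, sig8 — 5 in total.
Values that change: src3, sig1, sig2, sig3, sig5, sig8.

First evaluation (everything demanded from the output):
  sig1 = min2(-8, 2) = -8
  sig2 = absv(-8) = 8
  sig3 = min2(-8, 2) = -8
  sig5 = sub(-8, 8) = -16
  sig8 = min2(-8, -16) = -16

Propagation after the edit:
  sig1: runs — src3 -8->-5; result -5.
  sig2: runs — src3 -8->-5; result 5.
  sig3: runs — src3 -8->-5; result -5.
  sig5: runs — sig3 -8->-5; sig2 8->5; result -10.
  sig8: runs — sig1 -8->-5; sig5 -16->-10; result -10.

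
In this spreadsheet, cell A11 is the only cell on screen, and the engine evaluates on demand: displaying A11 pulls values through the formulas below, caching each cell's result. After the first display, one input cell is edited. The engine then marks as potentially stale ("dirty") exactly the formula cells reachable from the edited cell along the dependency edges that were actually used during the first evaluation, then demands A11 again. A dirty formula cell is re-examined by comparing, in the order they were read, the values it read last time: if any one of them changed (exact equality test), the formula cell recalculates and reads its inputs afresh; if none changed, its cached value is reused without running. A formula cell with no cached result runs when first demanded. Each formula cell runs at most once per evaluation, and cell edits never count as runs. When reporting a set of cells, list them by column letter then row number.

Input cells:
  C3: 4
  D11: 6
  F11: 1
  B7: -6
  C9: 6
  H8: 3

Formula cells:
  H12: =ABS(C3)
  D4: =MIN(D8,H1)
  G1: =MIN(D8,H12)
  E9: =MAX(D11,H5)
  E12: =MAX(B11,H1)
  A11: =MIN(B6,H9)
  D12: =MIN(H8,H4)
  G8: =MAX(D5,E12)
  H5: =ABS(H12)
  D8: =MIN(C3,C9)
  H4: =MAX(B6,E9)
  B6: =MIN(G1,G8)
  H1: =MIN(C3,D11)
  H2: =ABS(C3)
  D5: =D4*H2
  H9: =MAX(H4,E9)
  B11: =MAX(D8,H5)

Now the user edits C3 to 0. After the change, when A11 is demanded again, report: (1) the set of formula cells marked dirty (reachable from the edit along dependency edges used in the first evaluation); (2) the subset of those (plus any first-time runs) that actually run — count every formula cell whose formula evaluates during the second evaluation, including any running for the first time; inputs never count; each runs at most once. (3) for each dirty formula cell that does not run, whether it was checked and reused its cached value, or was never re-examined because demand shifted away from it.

Dirty set: A11, B6, B11, D4, D5, D8, E9, E12, G1, G8, H1, H2, H4, H5, H9, H12.
Run set: A11, B6, B11, D4, D5, D8, E9, E12, G1, G8, H1, H2, H4, H5, H12 (15 run).
Re-examined without running (cache reused): H9.
The important point: at H9 every value read last time is unchanged, so the dirty flag clears without a run.

Initial pass — values computed on the first demand:
  D8 = MIN(4, 6) = 4
  H1 = MIN(4, 6) = 4
  D4 = MIN(4, 4) = 4
  H2 = ABS(4) = 4
  D5 = 4 * 4 = 16
  H12 = ABS(4) = 4
  G1 = MIN(4, 4) = 4
  H5 = ABS(4) = 4
  B11 = MAX(4, 4) = 4
  E9 = MAX(6, 4) = 6
  E12 = MAX(4, 4) = 4
  G8 = MAX(16, 4) = 16
  B6 = MIN(4, 16) = 4
  H4 = MAX(4, 6) = 6
  H9 = MAX(6, 6) = 6
  A11 = MIN(4, 6) = 4

Second demand — change propagation:
  D8: re-runs because C3 4->0; new result 0.
  H1: re-runs because C3 4->0; new result 0.
  D4: re-runs because D8 4->0; H1 4->0; new result 0.
  H2: re-runs because C3 4->0; new result 0.
  D5: re-runs because D4 4->0; H2 4->0; new result 0.
  H12: re-runs because C3 4->0; new result 0.
  G1: re-runs because D8 4->0; H12 4->0; new result 0.
  H5: re-runs because H12 4->0; new result 0.
  B11: re-runs because D8 4->0; H5 4->0; new result 0.
  E9: re-runs because H5 4->0; new result 6 (unchanged).
  E12: re-runs because B11 4->0; H1 4->0; new result 0.
  G8: re-runs because D5 16->0; E12 4->0; new result 0.
  B6: re-runs because G1 4->0; G8 16->0; new result 0.
  H4: re-runs because B6 4->0; new result 6 (unchanged).
  H9: re-examined; everything it read last time is the same (H4 unchanged, E9 unchanged) — cache 6 kept, no run.
  A11: re-runs because B6 4->0; new result 0.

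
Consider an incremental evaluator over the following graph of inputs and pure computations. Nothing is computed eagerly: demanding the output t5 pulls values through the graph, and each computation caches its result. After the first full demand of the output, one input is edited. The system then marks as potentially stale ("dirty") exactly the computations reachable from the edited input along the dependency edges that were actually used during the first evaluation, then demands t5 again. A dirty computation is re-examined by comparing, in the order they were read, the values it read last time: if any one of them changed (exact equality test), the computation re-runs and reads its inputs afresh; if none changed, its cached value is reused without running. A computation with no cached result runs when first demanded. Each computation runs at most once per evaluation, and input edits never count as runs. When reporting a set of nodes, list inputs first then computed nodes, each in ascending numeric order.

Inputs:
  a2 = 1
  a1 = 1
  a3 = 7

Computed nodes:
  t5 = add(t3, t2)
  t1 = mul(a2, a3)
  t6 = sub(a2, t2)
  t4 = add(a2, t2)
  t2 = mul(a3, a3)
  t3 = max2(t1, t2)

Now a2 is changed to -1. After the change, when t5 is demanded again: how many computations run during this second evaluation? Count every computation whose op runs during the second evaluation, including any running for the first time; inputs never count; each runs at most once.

Initial pass — values computed on the first demand:
  t1 = mul(1, 7) = 7
  t2 = mul(7, 7) = 49
  t3 = max2(7, 49) = 49
  t5 = add(49, 49) = 98

Second demand — change propagation:
  t1: re-runs because a2 1->-1; new result -7.
  t3: re-runs because t1 7->-7; new result 49 (unchanged).
  t5: re-examined; everything it read last time is the same (t3 unchanged, t2 unchanged) — cache 98 kept, no run.

The important point: t3 recomputes to an identical value, and the output ends up unchanged.

Run set: t1, t3 (2 run).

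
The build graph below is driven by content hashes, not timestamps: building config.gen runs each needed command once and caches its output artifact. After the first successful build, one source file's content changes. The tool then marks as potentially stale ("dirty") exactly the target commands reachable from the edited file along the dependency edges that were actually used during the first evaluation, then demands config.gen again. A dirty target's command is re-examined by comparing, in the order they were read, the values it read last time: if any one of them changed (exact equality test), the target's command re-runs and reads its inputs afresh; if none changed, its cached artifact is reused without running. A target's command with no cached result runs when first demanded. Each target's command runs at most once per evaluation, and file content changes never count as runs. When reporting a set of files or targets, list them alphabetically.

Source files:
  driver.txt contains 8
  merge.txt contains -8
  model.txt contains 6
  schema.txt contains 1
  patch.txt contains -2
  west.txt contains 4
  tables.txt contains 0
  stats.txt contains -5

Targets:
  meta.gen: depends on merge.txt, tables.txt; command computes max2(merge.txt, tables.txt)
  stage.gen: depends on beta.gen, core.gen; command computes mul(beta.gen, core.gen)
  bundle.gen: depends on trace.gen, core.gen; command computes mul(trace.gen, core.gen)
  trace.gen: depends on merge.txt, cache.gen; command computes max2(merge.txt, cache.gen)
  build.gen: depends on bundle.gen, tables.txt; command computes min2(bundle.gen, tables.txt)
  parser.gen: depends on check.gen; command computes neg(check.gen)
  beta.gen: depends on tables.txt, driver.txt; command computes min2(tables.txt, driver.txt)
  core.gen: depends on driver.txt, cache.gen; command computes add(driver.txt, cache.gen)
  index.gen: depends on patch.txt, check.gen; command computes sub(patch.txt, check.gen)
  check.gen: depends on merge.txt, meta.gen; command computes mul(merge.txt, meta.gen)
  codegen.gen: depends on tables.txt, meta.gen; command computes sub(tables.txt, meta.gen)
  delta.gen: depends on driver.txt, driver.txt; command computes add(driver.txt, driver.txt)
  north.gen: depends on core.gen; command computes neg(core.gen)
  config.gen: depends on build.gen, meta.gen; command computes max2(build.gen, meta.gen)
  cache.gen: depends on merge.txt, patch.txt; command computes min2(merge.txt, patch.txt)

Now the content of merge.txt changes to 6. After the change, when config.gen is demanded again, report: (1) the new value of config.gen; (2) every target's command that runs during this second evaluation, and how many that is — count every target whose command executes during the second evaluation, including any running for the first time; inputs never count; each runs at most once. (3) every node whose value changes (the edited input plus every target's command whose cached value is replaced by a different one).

config.gen now evaluates to 6.
Run set: build.gen, bundle.gen, cache.gen, config.gen, core.gen, meta.gen, trace.gen (7 run).
Changed values: bundle.gen, cache.gen, config.gen, core.gen, merge.txt, meta.gen, trace.gen.

Initial pass — values computed on the first demand:
  cache.gen = min2(-8, -2) = -8
  core.gen = add(8, -8) = 0
  meta.gen = max2(-8, 0) = 0
  trace.gen = max2(-8, -8) = -8
  bundle.gen = mul(-8, 0) = 0
  build.gen = min2(0, 0) = 0
  config.gen = max2(0, 0) = 0

Second demand — change propagation:
  cache.gen: re-runs because merge.txt -8->6; new result -2.
  core.gen: re-runs because cache.gen -8->-2; new result 6.
  meta.gen: re-runs because merge.txt -8->6; new result 6.
  trace.gen: re-runs because merge.txt -8->6; cache.gen -8->-2; new result 6.
  bundle.gen: re-runs because trace.gen -8->6; core.gen 0->6; new result 36.
  build.gen: re-runs because bundle.gen 0->36; new result 0 (unchanged).
  config.gen: re-runs because meta.gen 0->6; new result 6.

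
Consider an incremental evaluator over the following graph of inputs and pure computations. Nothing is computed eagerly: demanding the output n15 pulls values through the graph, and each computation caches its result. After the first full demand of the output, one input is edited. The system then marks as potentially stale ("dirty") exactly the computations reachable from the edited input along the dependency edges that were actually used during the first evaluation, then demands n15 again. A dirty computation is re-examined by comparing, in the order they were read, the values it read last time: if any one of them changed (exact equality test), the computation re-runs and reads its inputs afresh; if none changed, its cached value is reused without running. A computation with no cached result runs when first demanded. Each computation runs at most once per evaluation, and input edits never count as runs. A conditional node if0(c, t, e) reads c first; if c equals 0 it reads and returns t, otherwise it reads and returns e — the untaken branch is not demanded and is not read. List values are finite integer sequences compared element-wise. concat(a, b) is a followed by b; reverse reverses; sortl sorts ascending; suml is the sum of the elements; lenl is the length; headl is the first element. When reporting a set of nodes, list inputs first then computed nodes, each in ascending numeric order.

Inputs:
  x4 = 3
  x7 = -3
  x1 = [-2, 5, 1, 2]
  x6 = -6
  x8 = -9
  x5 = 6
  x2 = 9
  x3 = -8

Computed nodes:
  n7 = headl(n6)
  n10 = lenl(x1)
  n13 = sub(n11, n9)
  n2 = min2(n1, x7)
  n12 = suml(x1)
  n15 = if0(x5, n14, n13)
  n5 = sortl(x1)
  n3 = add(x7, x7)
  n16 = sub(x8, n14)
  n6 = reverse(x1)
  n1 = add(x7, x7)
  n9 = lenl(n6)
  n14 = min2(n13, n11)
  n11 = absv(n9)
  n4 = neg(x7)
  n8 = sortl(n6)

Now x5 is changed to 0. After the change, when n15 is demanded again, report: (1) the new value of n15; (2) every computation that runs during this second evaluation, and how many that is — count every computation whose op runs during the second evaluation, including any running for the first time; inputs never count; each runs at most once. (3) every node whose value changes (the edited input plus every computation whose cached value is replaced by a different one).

Initial pass — values computed on the first demand:
  n6 = reverse([-2, 5, 1, 2]) = [2, 1, 5, -2]
  n9 = lenl([2, 1, 5, -2]) = 4
  n11 = absv(4) = 4
  n13 = sub(4, 4) = 0
  n15 = if0(x5=6 -> else branch n13) = 0

Second demand — change propagation:
  n14: newly demanded (no cache) — executes and yields 0.
  n15: re-runs because x5 6->0; new result 0 (unchanged).

The important point: the flipped condition pulls in fresh nodes; n14 runs for the first time.

n15 now evaluates to 0.
Run set: n14, n15 (2 run).
Changed values: x5.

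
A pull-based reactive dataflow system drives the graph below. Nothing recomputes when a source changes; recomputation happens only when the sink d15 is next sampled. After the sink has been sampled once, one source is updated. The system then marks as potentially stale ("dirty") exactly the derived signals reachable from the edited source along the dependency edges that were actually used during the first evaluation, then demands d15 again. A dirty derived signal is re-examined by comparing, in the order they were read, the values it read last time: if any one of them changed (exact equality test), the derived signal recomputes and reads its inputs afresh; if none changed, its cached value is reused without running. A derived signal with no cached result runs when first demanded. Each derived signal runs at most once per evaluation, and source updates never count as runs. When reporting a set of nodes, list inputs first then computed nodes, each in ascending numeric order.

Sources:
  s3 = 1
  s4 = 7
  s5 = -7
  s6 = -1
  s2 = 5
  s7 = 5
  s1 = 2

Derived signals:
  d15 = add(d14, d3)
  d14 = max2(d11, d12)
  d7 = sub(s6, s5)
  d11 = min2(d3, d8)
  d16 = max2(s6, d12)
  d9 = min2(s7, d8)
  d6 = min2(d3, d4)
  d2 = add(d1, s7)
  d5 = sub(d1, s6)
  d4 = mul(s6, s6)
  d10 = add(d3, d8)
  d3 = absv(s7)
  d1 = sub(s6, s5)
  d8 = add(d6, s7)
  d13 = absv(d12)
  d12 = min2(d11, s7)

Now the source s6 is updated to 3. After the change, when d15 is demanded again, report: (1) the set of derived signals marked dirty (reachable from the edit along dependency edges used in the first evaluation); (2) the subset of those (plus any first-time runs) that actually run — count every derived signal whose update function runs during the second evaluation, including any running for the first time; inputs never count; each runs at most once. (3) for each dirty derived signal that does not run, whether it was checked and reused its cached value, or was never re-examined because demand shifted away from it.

First evaluation (everything demanded from the output):
  d3 = absv(5) = 5
  d4 = mul(-1, -1) = 1
  d6 = min2(5, 1) = 1
  d8 = add(1, 5) = 6
  d11 = min2(5, 6) = 5
  d12 = min2(5, 5) = 5
  d14 = max2(5, 5) = 5
  d15 = add(5, 5) = 10

Propagation after the edit:
  d4: runs — s6 -1->3; s6 -1->3; result 9.
  d6: runs — d4 1->9; result 5.
  d8: runs — d6 1->5; result 10.
  d11: runs — d8 6->10; result 5 (same value as before).
  d12: checked — values it read are unchanged (d11 unchanged, s7 unchanged); reused cached 5 without running.
  d14: checked — values it read are unchanged (d11 unchanged, d12 unchanged); reused cached 5 without running.
  d15: checked — values it read are unchanged (d14 unchanged, d3 unchanged); reused cached 10 without running.

Key observation: the change is absorbed at d11 — it re-runs but produces the same value, and the output's value is unchanged.

Marked dirty: d4, d6, d8, d11, d12, d14, d15.
Derived signals that run: d4, d6, d8, d11 — 4 in total.
Checked but reused from cache: d12, d14, d15.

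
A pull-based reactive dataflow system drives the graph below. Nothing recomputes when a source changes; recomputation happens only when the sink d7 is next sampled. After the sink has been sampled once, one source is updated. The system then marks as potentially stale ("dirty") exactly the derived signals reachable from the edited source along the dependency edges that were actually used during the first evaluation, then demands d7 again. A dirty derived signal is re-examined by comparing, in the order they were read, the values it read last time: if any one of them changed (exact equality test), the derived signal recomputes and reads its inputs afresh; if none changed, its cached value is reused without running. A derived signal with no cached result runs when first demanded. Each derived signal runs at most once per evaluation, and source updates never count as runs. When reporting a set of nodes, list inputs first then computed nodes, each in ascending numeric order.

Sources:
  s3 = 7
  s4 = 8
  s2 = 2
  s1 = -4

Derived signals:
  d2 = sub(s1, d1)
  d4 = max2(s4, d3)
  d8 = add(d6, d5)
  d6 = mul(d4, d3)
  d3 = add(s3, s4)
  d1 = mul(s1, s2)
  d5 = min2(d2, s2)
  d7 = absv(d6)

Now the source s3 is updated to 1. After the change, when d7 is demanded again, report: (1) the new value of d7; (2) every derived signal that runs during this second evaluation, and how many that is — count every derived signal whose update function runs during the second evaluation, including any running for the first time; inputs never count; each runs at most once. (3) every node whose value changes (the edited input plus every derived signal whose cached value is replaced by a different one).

First evaluation (everything demanded from the output):
  d3 = add(7, 8) = 15
  d4 = max2(8, 15) = 15
  d6 = mul(15, 15) = 225
  d7 = absv(225) = 225

Propagation after the edit:
  d3: runs — s3 7->1; result 9.
  d4: runs — d3 15->9; result 9.
  d6: runs — d4 15->9; d3 15->9; result 81.
  d7: runs — d6 225->81; result 81.

New value of d7: 81.
Derived signals that run: d3, d4, d6, d7 — 4 in total.
Values that change: s3, d3, d4, d6, d7.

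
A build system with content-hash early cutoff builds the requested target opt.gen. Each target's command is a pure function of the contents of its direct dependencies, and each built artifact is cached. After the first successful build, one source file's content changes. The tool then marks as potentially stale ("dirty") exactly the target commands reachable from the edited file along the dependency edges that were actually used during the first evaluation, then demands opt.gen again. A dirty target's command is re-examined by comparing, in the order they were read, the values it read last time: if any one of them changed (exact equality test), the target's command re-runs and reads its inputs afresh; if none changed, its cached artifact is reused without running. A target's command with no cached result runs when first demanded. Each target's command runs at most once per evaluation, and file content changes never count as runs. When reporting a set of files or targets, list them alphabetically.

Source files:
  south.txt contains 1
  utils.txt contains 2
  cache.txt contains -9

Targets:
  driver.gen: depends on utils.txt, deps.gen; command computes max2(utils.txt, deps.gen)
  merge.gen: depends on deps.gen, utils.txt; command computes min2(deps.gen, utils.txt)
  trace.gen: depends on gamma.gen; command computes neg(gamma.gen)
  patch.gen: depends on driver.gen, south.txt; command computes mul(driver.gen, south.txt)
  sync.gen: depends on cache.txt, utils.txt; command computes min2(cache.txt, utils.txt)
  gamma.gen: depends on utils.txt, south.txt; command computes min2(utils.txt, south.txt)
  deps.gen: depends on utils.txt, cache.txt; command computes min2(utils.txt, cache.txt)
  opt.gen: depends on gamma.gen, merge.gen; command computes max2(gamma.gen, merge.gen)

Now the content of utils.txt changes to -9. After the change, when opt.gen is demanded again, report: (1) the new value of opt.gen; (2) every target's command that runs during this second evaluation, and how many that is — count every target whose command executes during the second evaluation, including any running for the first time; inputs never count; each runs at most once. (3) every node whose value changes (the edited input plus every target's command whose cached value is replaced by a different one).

New value of opt.gen: -9.
Target commands that run: deps.gen, gamma.gen, merge.gen, opt.gen — 4 in total.
Values that change: gamma.gen, opt.gen, utils.txt.

First evaluation (everything demanded from the output):
  deps.gen = min2(2, -9) = -9
  gamma.gen = min2(2, 1) = 1
  merge.gen = min2(-9, 2) = -9
  opt.gen = max2(1, -9) = 1

Propagation after the edit:
  deps.gen: runs — utils.txt 2->-9; result -9 (same value as before).
  gamma.gen: runs — utils.txt 2->-9; result -9.
  merge.gen: runs — utils.txt 2->-9; result -9 (same value as before).
  opt.gen: runs — gamma.gen 1->-9; result -9.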